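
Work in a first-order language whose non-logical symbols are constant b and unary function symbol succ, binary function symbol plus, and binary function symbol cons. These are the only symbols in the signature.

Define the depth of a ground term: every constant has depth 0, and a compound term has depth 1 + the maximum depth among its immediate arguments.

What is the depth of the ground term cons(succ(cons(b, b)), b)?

3

depth(cons(b, b)) = 1 + max(0, 0) = 1
depth(succ(cons(b, b))) = 1 + depth(cons(b, b)) = 1 + 1 = 2
depth(cons(succ(cons(b, b)), b)) = 1 + max(2, 0) = 3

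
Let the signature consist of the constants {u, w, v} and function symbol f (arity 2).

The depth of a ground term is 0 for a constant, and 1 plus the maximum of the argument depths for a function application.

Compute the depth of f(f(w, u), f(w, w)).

depth(f(w, u)) = 1 + max(0, 0) = 1
depth(f(w, w)) = 1 + max(0, 0) = 1
depth(f(f(w, u), f(w, w))) = 1 + max(1, 1) = 2

2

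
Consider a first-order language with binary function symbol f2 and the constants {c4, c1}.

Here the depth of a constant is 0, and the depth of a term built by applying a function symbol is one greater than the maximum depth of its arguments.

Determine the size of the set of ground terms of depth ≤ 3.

Write N_k for the number of ground terms of depth ≤ k. A term of depth ≤ k is either a constant or a function symbol applied to arguments of depth ≤ k−1, so N_k = 2 + N_{k-1}^2.
N_0 = 2
N_1 = 2 + 2^2 = 6
N_2 = 2 + 6^2 = 38
N_3 = 2 + 38^2 = 1446

1446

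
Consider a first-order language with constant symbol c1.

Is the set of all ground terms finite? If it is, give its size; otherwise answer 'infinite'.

1

There are no function symbols, so the only ground term is the single constant.
The Herbrand universe is {c1}, finite with 1 element.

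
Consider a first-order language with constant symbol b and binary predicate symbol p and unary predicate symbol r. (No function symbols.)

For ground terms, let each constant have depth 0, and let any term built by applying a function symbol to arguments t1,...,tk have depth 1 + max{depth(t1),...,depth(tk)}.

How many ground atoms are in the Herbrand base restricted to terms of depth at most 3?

2

First count ground terms of depth ≤ 3.
With no function symbols every ground term is a constant, so there is exactly 1 ground term at every depth bound.
N_0 = 1
N_1 = 1
N_2 = 1
N_3 = 1
Explicitly: b.
So |H| = 1.
Ground atoms are formed by filling each argument slot of a predicate with a term from H, so an r-ary predicate gives |H|^r atoms:
  p: 1^2 = 1;  r: 1
Total ground atoms: 1 + 1 = 2.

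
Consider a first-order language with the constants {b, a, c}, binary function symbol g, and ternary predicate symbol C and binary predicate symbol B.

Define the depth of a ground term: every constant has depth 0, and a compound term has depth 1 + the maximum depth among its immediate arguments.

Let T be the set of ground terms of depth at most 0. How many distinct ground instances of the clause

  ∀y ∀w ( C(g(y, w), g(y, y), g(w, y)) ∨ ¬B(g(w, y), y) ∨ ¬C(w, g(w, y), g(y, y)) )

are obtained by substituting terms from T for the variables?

9

Ground terms of depth ≤ 0:
  Write N_k for the number of ground terms of depth ≤ k. A term of depth ≤ k is either a constant or a function symbol applied to arguments of depth ≤ k−1, so N_k = 3 + N_{k-1}^2.
  N_0 = 3
  Explicitly: b, a, c.
So there are 3 ground terms available for substitution.
The body mentions every one of the 2 quantified variables; since ground terms form a free algebra, no two substitutions collapse to the same formula.
Number of ground instances = 3^2 = 9.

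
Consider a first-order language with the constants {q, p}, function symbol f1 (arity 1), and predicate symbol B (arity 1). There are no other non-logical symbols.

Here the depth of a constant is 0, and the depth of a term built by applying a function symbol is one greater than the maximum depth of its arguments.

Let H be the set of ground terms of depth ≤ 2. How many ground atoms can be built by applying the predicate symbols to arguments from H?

First count ground terms of depth ≤ 2.
Write N_k for the number of ground terms of depth ≤ k. A term of depth ≤ k is either a constant or a function symbol applied to arguments of depth ≤ k−1, so N_k = 2 + N_{k-1}.
N_0 = 2
N_1 = 2 + 2 = 4
N_2 = 2 + 4 = 6
Explicitly: q, p, f1(q), f1(p), f1(f1(q)), f1(f1(p)).
So |H| = 6.
Each predicate of arity r yields |H|^r ground atoms (one per choice of an r-tuple from H):
  B: 6
Total ground atoms: 6.

6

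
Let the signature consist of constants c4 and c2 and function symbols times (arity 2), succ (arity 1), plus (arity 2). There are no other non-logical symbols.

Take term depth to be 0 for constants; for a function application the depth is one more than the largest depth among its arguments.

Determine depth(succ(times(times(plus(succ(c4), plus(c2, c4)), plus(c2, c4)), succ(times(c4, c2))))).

5

depth(succ(c4)) = 1 + depth(c4) = 1 + 0 = 1
depth(plus(c2, c4)) = 1 + max(0, 0) = 1
depth(plus(succ(c4), plus(c2, c4))) = 1 + max(1, 1) = 2
depth(times(plus(succ(c4), plus(c2, c4)), plus(c2, c4))) = 1 + max(2, 1) = 3
depth(times(c4, c2)) = 1 + max(0, 0) = 1
depth(succ(times(c4, c2))) = 1 + depth(times(c4, c2)) = 1 + 1 = 2
depth(times(times(plus(succ(c4), plus(c2, c4)), plus(c2, c4)), succ(times(c4, c2)))) = 1 + max(3, 2) = 4
depth(succ(times(times(plus(succ(c4), plus(c2, c4)), plus(c2, c4)), succ(times(c4, c2))))) = 1 + depth(times(times(plus(succ(c4), plus(c2, c4)), plus(c2, c4)), succ(times(c4, c2)))) = 1 + 4 = 5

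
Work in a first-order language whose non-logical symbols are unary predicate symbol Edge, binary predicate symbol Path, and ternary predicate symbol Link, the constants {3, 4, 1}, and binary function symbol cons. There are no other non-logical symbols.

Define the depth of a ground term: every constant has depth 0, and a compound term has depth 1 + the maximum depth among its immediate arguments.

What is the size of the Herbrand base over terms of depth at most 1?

1884

First count ground terms of depth ≤ 1.
If N_k denotes the number of depth-≤k ground terms, the 3 constants give N_0 = 3, and each function symbol of arity r contributes N_{k-1}^r new terms at level k: N_k = 3 + N_{k-1}^2.
N_0 = 3
N_1 = 3 + 3^2 = 12
Explicitly: 3, 4, 1, cons(3, 3), cons(3, 4), cons(3, 1), cons(4, 3), cons(4, 4), cons(4, 1), cons(1, 3), cons(1, 4), cons(1, 1).
So |H| = 12.
For each predicate symbol, the number of ground atoms is |H| raised to its arity; summing:
  Edge: 12;  Path: 12^2 = 144;  Link: 12^3 = 1728
Total ground atoms: 12 + 144 + 1728 = 1884.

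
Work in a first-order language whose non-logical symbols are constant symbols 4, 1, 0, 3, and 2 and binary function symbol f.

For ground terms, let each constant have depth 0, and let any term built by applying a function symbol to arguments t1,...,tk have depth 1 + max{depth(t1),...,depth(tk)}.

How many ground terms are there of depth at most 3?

Write N_k for the number of ground terms of depth ≤ k. A term of depth ≤ k is either a constant or a function symbol applied to arguments of depth ≤ k−1, so N_k = 5 + N_{k-1}^2.
N_0 = 5
N_1 = 5 + 5^2 = 30
N_2 = 5 + 30^2 = 905
N_3 = 5 + 905^2 = 819030

819030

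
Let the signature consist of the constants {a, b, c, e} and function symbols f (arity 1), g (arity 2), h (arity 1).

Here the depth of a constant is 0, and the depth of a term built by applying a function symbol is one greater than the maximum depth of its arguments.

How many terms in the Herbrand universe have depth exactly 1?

24

Count level by level. With function symbols f/1, g/2, h/1, the terms of depth ≤ k are the 4 constants together with each function applied to depth-≤(k−1) tuples, so N_k = 4 + N_{k-1} + N_{k-1}^2 + N_{k-1}.
N_0 = 4
N_1 = 4 + 4 + 4^2 + 4 = 28
Terms of depth exactly 1: N_1 − N_0 = 28 − 4 = 24.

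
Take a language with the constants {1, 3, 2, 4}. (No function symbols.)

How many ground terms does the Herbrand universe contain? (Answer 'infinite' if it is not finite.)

There are no function symbols, so every ground term is one of the 4 constants.
The Herbrand universe is {1, 3, 2, 4}, which is finite with 4 elements.

4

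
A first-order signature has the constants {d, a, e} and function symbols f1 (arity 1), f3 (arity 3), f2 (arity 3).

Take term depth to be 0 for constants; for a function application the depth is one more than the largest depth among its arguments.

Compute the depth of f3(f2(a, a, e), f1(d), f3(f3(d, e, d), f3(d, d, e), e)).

depth(f2(a, a, e)) = 1 + max(0, 0, 0) = 1
depth(f1(d)) = 1 + depth(d) = 1 + 0 = 1
depth(f3(d, e, d)) = 1 + max(0, 0, 0) = 1
depth(f3(d, d, e)) = 1 + max(0, 0, 0) = 1
depth(f3(f3(d, e, d), f3(d, d, e), e)) = 1 + max(1, 1, 0) = 2
depth(f3(f2(a, a, e), f1(d), f3(f3(d, e, d), f3(d, d, e), e))) = 1 + max(1, 1, 2) = 3

3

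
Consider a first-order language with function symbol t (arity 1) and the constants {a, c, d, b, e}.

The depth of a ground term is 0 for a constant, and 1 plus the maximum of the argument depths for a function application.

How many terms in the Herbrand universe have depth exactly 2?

Write N_k for the number of ground terms of depth ≤ k. A term of depth ≤ k is either a constant or a function symbol applied to arguments of depth ≤ k−1, so N_k = 5 + N_{k-1}.
N_0 = 5
N_1 = 5 + 5 = 10
N_2 = 5 + 10 = 15
Terms of depth exactly 2: N_2 − N_1 = 15 − 10 = 5.

5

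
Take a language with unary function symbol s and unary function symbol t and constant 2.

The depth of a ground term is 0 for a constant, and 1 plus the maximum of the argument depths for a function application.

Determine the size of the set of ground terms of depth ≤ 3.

15

Write N_k for the number of ground terms of depth ≤ k. A term of depth ≤ k is either a constant or a function symbol applied to arguments of depth ≤ k−1, so N_k = 1 + N_{k-1} + N_{k-1}.
N_0 = 1
N_1 = 1 + 1 + 1 = 3
N_2 = 1 + 3 + 3 = 7
N_3 = 1 + 7 + 7 = 15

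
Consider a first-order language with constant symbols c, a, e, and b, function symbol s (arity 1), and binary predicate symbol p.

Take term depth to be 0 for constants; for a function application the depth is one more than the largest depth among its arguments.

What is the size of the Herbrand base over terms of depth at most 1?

First count ground terms of depth ≤ 1.
Count level by level. With function symbols s/1, the terms of depth ≤ k are the 4 constants together with each function applied to depth-≤(k−1) tuples, so N_k = 4 + N_{k-1}.
N_0 = 4
N_1 = 4 + 4 = 8
So |H| = 8.
For each predicate symbol, the number of ground atoms is |H| raised to its arity; summing:
  p: 8^2 = 64
Total ground atoms: 64.

64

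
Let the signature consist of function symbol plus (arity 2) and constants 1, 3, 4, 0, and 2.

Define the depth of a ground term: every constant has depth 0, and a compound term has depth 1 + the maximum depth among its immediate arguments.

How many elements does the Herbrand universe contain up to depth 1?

Count level by level. With function symbols plus/2, the terms of depth ≤ k are the 5 constants together with each function applied to depth-≤(k−1) tuples, so N_k = 5 + N_{k-1}^2.
N_0 = 5
N_1 = 5 + 5^2 = 30

30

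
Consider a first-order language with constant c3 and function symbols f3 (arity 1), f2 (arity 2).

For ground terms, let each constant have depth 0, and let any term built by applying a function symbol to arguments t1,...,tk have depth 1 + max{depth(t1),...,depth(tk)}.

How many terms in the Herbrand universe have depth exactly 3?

If N_k denotes the number of depth-≤k ground terms, the 1 constant gives N_0 = 1, and each function symbol of arity r contributes N_{k-1}^r new terms at level k: N_k = 1 + N_{k-1} + N_{k-1}^2.
N_0 = 1
N_1 = 1 + 1 + 1^2 = 3
N_2 = 1 + 3 + 3^2 = 13
N_3 = 1 + 13 + 13^2 = 183
Terms of depth exactly 3: N_3 − N_2 = 183 − 13 = 170.

170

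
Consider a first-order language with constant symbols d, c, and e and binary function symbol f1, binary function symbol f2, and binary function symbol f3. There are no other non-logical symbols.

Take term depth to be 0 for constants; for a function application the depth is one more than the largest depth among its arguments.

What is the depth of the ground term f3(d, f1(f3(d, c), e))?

3

depth(f3(d, c)) = 1 + max(0, 0) = 1
depth(f1(f3(d, c), e)) = 1 + max(1, 0) = 2
depth(f3(d, f1(f3(d, c), e))) = 1 + max(0, 2) = 3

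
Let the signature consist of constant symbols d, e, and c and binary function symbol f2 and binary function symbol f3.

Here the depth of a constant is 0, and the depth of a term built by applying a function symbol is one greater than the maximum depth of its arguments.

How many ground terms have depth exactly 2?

864

If N_k denotes the number of depth-≤k ground terms, the 3 constants give N_0 = 3, and each function symbol of arity r contributes N_{k-1}^r new terms at level k: N_k = 3 + N_{k-1}^2 + N_{k-1}^2.
N_0 = 3
N_1 = 3 + 3^2 + 3^2 = 21
N_2 = 3 + 21^2 + 21^2 = 885
Terms of depth exactly 2: N_2 − N_1 = 885 − 21 = 864.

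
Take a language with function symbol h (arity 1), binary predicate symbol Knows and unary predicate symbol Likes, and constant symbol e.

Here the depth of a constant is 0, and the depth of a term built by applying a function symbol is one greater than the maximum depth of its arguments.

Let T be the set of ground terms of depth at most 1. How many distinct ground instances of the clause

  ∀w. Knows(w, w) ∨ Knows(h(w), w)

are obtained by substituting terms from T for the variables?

2

Ground terms of depth ≤ 1:
  Let N_k count ground terms of depth at most k. Each non-constant term of depth ≤ k is some function symbol applied to depth-≤(k−1) arguments, giving N_k = 1 + N_{k-1}.
  N_0 = 1
  N_1 = 1 + 1 = 2
  Explicitly: e, h(e).
So there are 2 ground terms available for substitution.
The clause has 1 distinct variable (w), which appears in the body. In the free term algebra distinct substitutions yield syntactically distinct ground instances.
Number of ground instances = 2.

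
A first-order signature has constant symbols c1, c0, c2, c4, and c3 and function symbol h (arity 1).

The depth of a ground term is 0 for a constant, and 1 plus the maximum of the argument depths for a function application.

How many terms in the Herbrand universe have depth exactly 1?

Write N_k for the number of ground terms of depth ≤ k. A term of depth ≤ k is either a constant or a function symbol applied to arguments of depth ≤ k−1, so N_k = 5 + N_{k-1}.
N_0 = 5
N_1 = 5 + 5 = 10
Terms of depth exactly 1: N_1 − N_0 = 10 − 5 = 5.

5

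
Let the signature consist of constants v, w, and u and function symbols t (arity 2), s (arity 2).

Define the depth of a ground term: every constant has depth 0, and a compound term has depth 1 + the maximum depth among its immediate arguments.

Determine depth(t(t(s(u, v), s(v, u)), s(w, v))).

depth(s(u, v)) = 1 + max(0, 0) = 1
depth(s(v, u)) = 1 + max(0, 0) = 1
depth(t(s(u, v), s(v, u))) = 1 + max(1, 1) = 2
depth(s(w, v)) = 1 + max(0, 0) = 1
depth(t(t(s(u, v), s(v, u)), s(w, v))) = 1 + max(2, 1) = 3

3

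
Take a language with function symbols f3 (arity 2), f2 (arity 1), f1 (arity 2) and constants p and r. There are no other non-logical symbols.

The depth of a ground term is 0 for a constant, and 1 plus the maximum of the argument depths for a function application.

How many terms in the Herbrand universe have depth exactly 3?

Count level by level. With function symbols f3/2, f2/1, f1/2, the terms of depth ≤ k are the 2 constants together with each function applied to depth-≤(k−1) tuples, so N_k = 2 + N_{k-1}^2 + N_{k-1} + N_{k-1}^2.
N_0 = 2
N_1 = 2 + 2^2 + 2 + 2^2 = 12
N_2 = 2 + 12^2 + 12 + 12^2 = 302
N_3 = 2 + 302^2 + 302 + 302^2 = 182712
Terms of depth exactly 3: N_3 − N_2 = 182712 − 302 = 182410.

182410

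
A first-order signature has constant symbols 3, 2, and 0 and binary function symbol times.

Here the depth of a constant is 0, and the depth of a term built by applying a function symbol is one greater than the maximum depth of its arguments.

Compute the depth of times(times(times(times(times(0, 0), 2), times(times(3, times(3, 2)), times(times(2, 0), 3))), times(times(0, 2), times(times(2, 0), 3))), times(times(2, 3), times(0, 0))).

6

depth(times(0, 0)) = 1 + max(0, 0) = 1
depth(times(times(0, 0), 2)) = 1 + max(1, 0) = 2
depth(times(3, 2)) = 1 + max(0, 0) = 1
depth(times(3, times(3, 2))) = 1 + max(0, 1) = 2
depth(times(2, 0)) = 1 + max(0, 0) = 1
depth(times(times(2, 0), 3)) = 1 + max(1, 0) = 2
depth(times(times(3, times(3, 2)), times(times(2, 0), 3))) = 1 + max(2, 2) = 3
depth(times(times(times(0, 0), 2), times(times(3, times(3, 2)), times(times(2, 0), 3)))) = 1 + max(2, 3) = 4
depth(times(0, 2)) = 1 + max(0, 0) = 1
depth(times(times(0, 2), times(times(2, 0), 3))) = 1 + max(1, 2) = 3
depth(times(times(times(times(0, 0), 2), times(times(3, times(3, 2)), times(times(2, 0), 3))), times(times(0, 2), times(times(2, 0), 3)))) = 1 + max(4, 3) = 5
depth(times(2, 3)) = 1 + max(0, 0) = 1
depth(times(times(2, 3), times(0, 0))) = 1 + max(1, 1) = 2
depth(times(times(times(times(times(0, 0), 2), times(times(3, times(3, 2)), times(times(2, 0), 3))), times(times(0, 2), times(times(2, 0), 3))), times(times(2, 3), times(0, 0)))) = 1 + max(5, 2) = 6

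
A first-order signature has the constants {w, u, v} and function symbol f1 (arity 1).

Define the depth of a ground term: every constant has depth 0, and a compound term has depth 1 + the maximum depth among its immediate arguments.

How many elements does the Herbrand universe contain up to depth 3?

12

Let N_k count ground terms of depth at most k. Each non-constant term of depth ≤ k is some function symbol applied to depth-≤(k−1) arguments, giving N_k = 3 + N_{k-1}.
N_0 = 3
N_1 = 3 + 3 = 6
N_2 = 3 + 6 = 9
N_3 = 3 + 9 = 12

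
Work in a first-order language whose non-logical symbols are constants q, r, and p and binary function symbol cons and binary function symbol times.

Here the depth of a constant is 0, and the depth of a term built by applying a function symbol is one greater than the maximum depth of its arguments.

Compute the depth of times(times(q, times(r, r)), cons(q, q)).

3

depth(times(r, r)) = 1 + max(0, 0) = 1
depth(times(q, times(r, r))) = 1 + max(0, 1) = 2
depth(cons(q, q)) = 1 + max(0, 0) = 1
depth(times(times(q, times(r, r)), cons(q, q))) = 1 + max(2, 1) = 3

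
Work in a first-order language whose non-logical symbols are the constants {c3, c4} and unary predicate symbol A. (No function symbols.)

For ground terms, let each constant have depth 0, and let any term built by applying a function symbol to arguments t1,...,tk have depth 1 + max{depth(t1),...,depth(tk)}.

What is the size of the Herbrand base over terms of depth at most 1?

First count ground terms of depth ≤ 1.
With no function symbols every ground term is a constant, so there are exactly 2 ground terms at every depth bound.
N_0 = 2
N_1 = 2
So |H| = 2.
Ground atoms are formed by filling each argument slot of a predicate with a term from H, so an r-ary predicate gives |H|^r atoms:
  A: 2
Total ground atoms: 2.

2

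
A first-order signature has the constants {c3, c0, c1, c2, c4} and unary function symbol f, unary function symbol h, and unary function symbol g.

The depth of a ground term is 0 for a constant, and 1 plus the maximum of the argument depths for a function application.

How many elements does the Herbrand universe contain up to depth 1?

Let N_k = |{terms of depth ≤ k}|. Then N_0 = 5 and N_k = 5 + N_{k-1} + N_{k-1} + N_{k-1} for k ≥ 1 (one summand per function symbol, arity giving the exponent).
N_0 = 5
N_1 = 5 + 5 + 5 + 5 = 20

20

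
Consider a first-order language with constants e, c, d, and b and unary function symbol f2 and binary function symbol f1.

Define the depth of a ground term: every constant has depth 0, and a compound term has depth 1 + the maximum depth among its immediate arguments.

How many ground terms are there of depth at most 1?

If N_k denotes the number of depth-≤k ground terms, the 4 constants give N_0 = 4, and each function symbol of arity r contributes N_{k-1}^r new terms at level k: N_k = 4 + N_{k-1} + N_{k-1}^2.
N_0 = 4
N_1 = 4 + 4 + 4^2 = 24

24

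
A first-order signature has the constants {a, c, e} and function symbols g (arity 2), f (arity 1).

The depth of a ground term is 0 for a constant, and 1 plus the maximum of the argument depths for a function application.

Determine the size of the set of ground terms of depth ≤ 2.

If N_k denotes the number of depth-≤k ground terms, the 3 constants give N_0 = 3, and each function symbol of arity r contributes N_{k-1}^r new terms at level k: N_k = 3 + N_{k-1}^2 + N_{k-1}.
N_0 = 3
N_1 = 3 + 3^2 + 3 = 15
N_2 = 3 + 15^2 + 15 = 243

243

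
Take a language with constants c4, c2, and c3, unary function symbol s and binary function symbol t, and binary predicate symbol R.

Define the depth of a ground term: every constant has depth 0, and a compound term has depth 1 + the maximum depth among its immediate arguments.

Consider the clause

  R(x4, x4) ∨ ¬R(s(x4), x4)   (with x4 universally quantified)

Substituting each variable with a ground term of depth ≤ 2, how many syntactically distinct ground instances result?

Ground terms of depth ≤ 2:
  Write N_k for the number of ground terms of depth ≤ k. A term of depth ≤ k is either a constant or a function symbol applied to arguments of depth ≤ k−1, so N_k = 3 + N_{k-1} + N_{k-1}^2.
  N_0 = 3
  N_1 = 3 + 3 + 3^2 = 15
  N_2 = 3 + 15 + 15^2 = 243
So there are 243 ground terms available for substitution.
There is 1 variable to instantiate (x4),  occurring in at least one literal, so different choices give different ground instances.
Number of ground instances = 243.

243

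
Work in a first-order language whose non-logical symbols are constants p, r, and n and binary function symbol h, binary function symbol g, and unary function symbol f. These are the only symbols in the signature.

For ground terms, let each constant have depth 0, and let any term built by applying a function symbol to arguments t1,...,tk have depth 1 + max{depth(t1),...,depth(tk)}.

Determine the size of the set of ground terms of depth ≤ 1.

Let N_k count ground terms of depth at most k. Each non-constant term of depth ≤ k is some function symbol applied to depth-≤(k−1) arguments, giving N_k = 3 + N_{k-1}^2 + N_{k-1}^2 + N_{k-1}.
N_0 = 3
N_1 = 3 + 3^2 + 3^2 + 3 = 24

24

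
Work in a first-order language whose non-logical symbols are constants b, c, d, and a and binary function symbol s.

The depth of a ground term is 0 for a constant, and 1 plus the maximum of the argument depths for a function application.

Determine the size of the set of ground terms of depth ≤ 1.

Write N_k for the number of ground terms of depth ≤ k. A term of depth ≤ k is either a constant or a function symbol applied to arguments of depth ≤ k−1, so N_k = 4 + N_{k-1}^2.
N_0 = 4
N_1 = 4 + 4^2 = 20

20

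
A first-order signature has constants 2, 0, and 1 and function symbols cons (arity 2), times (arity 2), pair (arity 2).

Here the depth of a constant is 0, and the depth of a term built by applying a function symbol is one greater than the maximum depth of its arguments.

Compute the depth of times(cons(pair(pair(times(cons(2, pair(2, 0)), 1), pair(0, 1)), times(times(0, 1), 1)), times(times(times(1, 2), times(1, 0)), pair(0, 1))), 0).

depth(pair(2, 0)) = 1 + max(0, 0) = 1
depth(cons(2, pair(2, 0))) = 1 + max(0, 1) = 2
depth(times(cons(2, pair(2, 0)), 1)) = 1 + max(2, 0) = 3
depth(pair(0, 1)) = 1 + max(0, 0) = 1
depth(pair(times(cons(2, pair(2, 0)), 1), pair(0, 1))) = 1 + max(3, 1) = 4
depth(times(0, 1)) = 1 + max(0, 0) = 1
depth(times(times(0, 1), 1)) = 1 + max(1, 0) = 2
depth(pair(pair(times(cons(2, pair(2, 0)), 1), pair(0, 1)), times(times(0, 1), 1))) = 1 + max(4, 2) = 5
depth(times(1, 2)) = 1 + max(0, 0) = 1
depth(times(1, 0)) = 1 + max(0, 0) = 1
depth(times(times(1, 2), times(1, 0))) = 1 + max(1, 1) = 2
depth(times(times(times(1, 2), times(1, 0)), pair(0, 1))) = 1 + max(2, 1) = 3
depth(cons(pair(pair(times(cons(2, pair(2, 0)), 1), pair(0, 1)), times(times(0, 1), 1)), times(times(times(1, 2), times(1, 0)), pair(0, 1)))) = 1 + max(5, 3) = 6
depth(times(cons(pair(pair(times(cons(2, pair(2, 0)), 1), pair(0, 1)), times(times(0, 1), 1)), times(times(times(1, 2), times(1, 0)), pair(0, 1))), 0)) = 1 + max(6, 0) = 7

7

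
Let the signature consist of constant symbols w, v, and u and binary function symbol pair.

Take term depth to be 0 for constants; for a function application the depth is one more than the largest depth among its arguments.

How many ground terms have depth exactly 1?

9

Write N_k for the number of ground terms of depth ≤ k. A term of depth ≤ k is either a constant or a function symbol applied to arguments of depth ≤ k−1, so N_k = 3 + N_{k-1}^2.
N_0 = 3
N_1 = 3 + 3^2 = 12
Terms of depth exactly 1: N_1 − N_0 = 12 − 3 = 9.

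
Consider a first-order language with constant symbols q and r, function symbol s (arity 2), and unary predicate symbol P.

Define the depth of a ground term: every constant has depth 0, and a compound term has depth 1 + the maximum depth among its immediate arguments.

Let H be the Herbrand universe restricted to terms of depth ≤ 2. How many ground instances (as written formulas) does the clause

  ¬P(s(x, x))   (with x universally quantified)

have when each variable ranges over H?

Ground terms of depth ≤ 2:
  Count level by level. With function symbols s/2, the terms of depth ≤ k are the 2 constants together with each function applied to depth-≤(k−1) tuples, so N_k = 2 + N_{k-1}^2.
  N_0 = 2
  N_1 = 2 + 2^2 = 6
  N_2 = 2 + 6^2 = 38
So there are 38 ground terms available for substitution.
The body mentions the single quantified variable x; since ground terms form a free algebra, no two substitutions collapse to the same formula.
Number of ground instances = 38.

38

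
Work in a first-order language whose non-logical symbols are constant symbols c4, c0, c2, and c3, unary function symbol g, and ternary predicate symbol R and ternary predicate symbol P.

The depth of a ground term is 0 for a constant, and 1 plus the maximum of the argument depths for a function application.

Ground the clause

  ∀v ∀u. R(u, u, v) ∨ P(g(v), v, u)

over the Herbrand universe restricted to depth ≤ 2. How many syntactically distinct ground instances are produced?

144

Ground terms of depth ≤ 2:
  Count level by level. With function symbols g/1, the terms of depth ≤ k are the 4 constants together with each function applied to depth-≤(k−1) tuples, so N_k = 4 + N_{k-1}.
  N_0 = 4
  N_1 = 4 + 4 = 8
  N_2 = 4 + 8 = 12
  Explicitly: c4, c0, c2, c3, g(c4), g(c0), g(c2), g(c3), g(g(c4)), g(g(c0)), g(g(c2)), g(g(c3)).
So there are 12 ground terms available for substitution.
There are 2 variables to instantiate (v, u), each occurring in at least one literal, so different choices give different ground instances.
Number of ground instances = 12^2 = 144.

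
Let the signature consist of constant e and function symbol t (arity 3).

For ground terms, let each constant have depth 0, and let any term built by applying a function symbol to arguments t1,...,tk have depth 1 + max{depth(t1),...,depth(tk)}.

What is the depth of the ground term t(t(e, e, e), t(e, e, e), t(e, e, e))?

2

depth(t(e, e, e)) = 1 + max(0, 0, 0) = 1
depth(t(t(e, e, e), t(e, e, e), t(e, e, e))) = 1 + max(1, 1, 1) = 2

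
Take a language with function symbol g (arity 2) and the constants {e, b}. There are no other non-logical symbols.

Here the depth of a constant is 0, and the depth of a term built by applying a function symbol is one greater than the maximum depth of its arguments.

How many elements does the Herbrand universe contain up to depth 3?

If N_k denotes the number of depth-≤k ground terms, the 2 constants give N_0 = 2, and each function symbol of arity r contributes N_{k-1}^r new terms at level k: N_k = 2 + N_{k-1}^2.
N_0 = 2
N_1 = 2 + 2^2 = 6
N_2 = 2 + 6^2 = 38
N_3 = 2 + 38^2 = 1446

1446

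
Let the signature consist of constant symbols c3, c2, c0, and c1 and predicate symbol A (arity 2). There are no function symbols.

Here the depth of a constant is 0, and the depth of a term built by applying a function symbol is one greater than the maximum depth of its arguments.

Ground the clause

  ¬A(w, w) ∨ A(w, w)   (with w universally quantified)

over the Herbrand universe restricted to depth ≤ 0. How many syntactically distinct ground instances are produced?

4

Ground terms of depth ≤ 0:
  With no function symbols every ground term is a constant, so there are exactly 4 ground terms at every depth bound.
  N_0 = 4
  Explicitly: c3, c2, c0, c1.
So there are 4 ground terms available for substitution.
The variable w ranges independently over the available ground terms, and distinct assignments produce distinct instances.
Number of ground instances = 4.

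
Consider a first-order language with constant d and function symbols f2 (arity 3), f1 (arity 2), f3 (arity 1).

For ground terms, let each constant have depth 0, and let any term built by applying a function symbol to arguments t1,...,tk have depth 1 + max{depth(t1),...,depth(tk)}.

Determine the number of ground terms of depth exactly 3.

Count level by level. With function symbols f2/3, f1/2, f3/1, the terms of depth ≤ k are the 1 constant together with each function applied to depth-≤(k−1) tuples, so N_k = 1 + N_{k-1}^3 + N_{k-1}^2 + N_{k-1}.
N_0 = 1
N_1 = 1 + 1^3 + 1^2 + 1 = 4
N_2 = 1 + 4^3 + 4^2 + 4 = 85
N_3 = 1 + 85^3 + 85^2 + 85 = 621436
Terms of depth exactly 3: N_3 − N_2 = 621436 − 85 = 621351.

621351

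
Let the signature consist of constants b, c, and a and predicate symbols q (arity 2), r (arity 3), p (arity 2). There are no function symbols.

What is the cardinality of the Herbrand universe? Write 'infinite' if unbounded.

3

There are no function symbols, so every ground term is one of the 3 constants.
The Herbrand universe is {b, c, a}, which is finite with 3 elements.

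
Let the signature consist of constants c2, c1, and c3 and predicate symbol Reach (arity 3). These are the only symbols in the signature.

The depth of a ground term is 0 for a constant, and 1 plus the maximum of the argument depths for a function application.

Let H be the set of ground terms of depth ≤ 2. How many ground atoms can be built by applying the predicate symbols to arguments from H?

27

First count ground terms of depth ≤ 2.
With no function symbols every ground term is a constant, so there are exactly 3 ground terms at every depth bound.
N_0 = 3
N_1 = 3
N_2 = 3
Explicitly: c2, c1, c3.
So |H| = 3.
For each predicate symbol, the number of ground atoms is |H| raised to its arity; summing:
  Reach: 3^3 = 27
Total ground atoms: 27.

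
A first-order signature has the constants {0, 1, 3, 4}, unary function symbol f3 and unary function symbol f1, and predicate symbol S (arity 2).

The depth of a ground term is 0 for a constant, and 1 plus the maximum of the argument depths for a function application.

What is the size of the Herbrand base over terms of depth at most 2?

First count ground terms of depth ≤ 2.
Let N_k = |{terms of depth ≤ k}|. Then N_0 = 4 and N_k = 4 + N_{k-1} + N_{k-1} for k ≥ 1 (one summand per function symbol, arity giving the exponent).
N_0 = 4
N_1 = 4 + 4 + 4 = 12
N_2 = 4 + 12 + 12 = 28
So |H| = 28.
Each predicate of arity r yields |H|^r ground atoms (one per choice of an r-tuple from H):
  S: 28^2 = 784
Total ground atoms: 784.

784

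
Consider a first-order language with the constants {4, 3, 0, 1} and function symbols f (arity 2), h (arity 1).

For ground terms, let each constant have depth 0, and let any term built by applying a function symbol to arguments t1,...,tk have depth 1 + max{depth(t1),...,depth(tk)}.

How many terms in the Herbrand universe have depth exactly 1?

20

Let N_k count ground terms of depth at most k. Each non-constant term of depth ≤ k is some function symbol applied to depth-≤(k−1) arguments, giving N_k = 4 + N_{k-1}^2 + N_{k-1}.
N_0 = 4
N_1 = 4 + 4^2 + 4 = 24
Terms of depth exactly 1: N_1 − N_0 = 24 − 4 = 20.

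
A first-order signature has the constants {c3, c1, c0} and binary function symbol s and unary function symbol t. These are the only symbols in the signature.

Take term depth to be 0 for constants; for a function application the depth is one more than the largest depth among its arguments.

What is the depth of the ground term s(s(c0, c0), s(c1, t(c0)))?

depth(s(c0, c0)) = 1 + max(0, 0) = 1
depth(t(c0)) = 1 + depth(c0) = 1 + 0 = 1
depth(s(c1, t(c0))) = 1 + max(0, 1) = 2
depth(s(s(c0, c0), s(c1, t(c0)))) = 1 + max(1, 2) = 3

3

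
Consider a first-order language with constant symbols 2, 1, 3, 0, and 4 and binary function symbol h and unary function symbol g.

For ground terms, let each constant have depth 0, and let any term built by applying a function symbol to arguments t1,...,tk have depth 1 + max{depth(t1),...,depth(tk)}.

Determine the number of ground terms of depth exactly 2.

Let N_k = |{terms of depth ≤ k}|. Then N_0 = 5 and N_k = 5 + N_{k-1}^2 + N_{k-1} for k ≥ 1 (one summand per function symbol, arity giving the exponent).
N_0 = 5
N_1 = 5 + 5^2 + 5 = 35
N_2 = 5 + 35^2 + 35 = 1265
Terms of depth exactly 2: N_2 − N_1 = 1265 − 35 = 1230.

1230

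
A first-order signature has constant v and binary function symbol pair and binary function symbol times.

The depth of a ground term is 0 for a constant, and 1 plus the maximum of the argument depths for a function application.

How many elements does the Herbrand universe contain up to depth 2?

If N_k denotes the number of depth-≤k ground terms, the 1 constant gives N_0 = 1, and each function symbol of arity r contributes N_{k-1}^r new terms at level k: N_k = 1 + N_{k-1}^2 + N_{k-1}^2.
N_0 = 1
N_1 = 1 + 1^2 + 1^2 = 3
N_2 = 1 + 3^2 + 3^2 = 19

19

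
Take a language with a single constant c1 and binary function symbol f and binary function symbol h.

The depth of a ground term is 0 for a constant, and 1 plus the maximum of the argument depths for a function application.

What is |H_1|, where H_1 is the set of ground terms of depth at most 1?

3

Count level by level. With function symbols f/2, h/2, the terms of depth ≤ k are the 1 constant together with each function applied to depth-≤(k−1) tuples, so N_k = 1 + N_{k-1}^2 + N_{k-1}^2.
N_0 = 1
N_1 = 1 + 1^2 + 1^2 = 3
Explicitly: c1, f(c1, c1), h(c1, c1).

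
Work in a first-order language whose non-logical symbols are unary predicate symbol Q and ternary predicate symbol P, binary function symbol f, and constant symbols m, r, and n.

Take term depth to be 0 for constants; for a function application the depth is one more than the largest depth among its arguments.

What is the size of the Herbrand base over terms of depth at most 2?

3176670

First count ground terms of depth ≤ 2.
Count level by level. With function symbols f/2, the terms of depth ≤ k are the 3 constants together with each function applied to depth-≤(k−1) tuples, so N_k = 3 + N_{k-1}^2.
N_0 = 3
N_1 = 3 + 3^2 = 12
N_2 = 3 + 12^2 = 147
So |H| = 147.
Ground atoms are formed by filling each argument slot of a predicate with a term from H, so an r-ary predicate gives |H|^r atoms:
  Q: 147;  P: 147^3 = 3176523
Total ground atoms: 147 + 3176523 = 3176670.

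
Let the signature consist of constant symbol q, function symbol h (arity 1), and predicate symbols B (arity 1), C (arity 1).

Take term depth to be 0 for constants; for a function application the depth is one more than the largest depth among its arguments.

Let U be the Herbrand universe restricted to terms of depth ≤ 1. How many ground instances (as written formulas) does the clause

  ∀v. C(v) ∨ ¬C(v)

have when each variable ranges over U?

2

Ground terms of depth ≤ 1:
  Let N_k = |{terms of depth ≤ k}|. Then N_0 = 1 and N_k = 1 + N_{k-1} for k ≥ 1 (one summand per function symbol, arity giving the exponent).
  N_0 = 1
  N_1 = 1 + 1 = 2
So there are 2 ground terms available for substitution.
The clause has 1 distinct variable (v), which appears in the body. In the free term algebra distinct substitutions yield syntactically distinct ground instances.
Number of ground instances = 2.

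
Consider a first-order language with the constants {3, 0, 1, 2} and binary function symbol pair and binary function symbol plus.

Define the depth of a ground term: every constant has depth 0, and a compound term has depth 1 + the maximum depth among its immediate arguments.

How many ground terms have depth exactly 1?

32

Let N_k count ground terms of depth at most k. Each non-constant term of depth ≤ k is some function symbol applied to depth-≤(k−1) arguments, giving N_k = 4 + N_{k-1}^2 + N_{k-1}^2.
N_0 = 4
N_1 = 4 + 4^2 + 4^2 = 36
Terms of depth exactly 1: N_1 − N_0 = 36 − 4 = 32.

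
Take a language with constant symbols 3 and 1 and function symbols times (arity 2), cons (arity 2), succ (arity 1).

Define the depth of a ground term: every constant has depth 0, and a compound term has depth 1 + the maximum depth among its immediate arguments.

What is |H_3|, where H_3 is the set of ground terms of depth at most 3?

182712

If N_k denotes the number of depth-≤k ground terms, the 2 constants give N_0 = 2, and each function symbol of arity r contributes N_{k-1}^r new terms at level k: N_k = 2 + N_{k-1}^2 + N_{k-1}^2 + N_{k-1}.
N_0 = 2
N_1 = 2 + 2^2 + 2^2 + 2 = 12
N_2 = 2 + 12^2 + 12^2 + 12 = 302
N_3 = 2 + 302^2 + 302^2 + 302 = 182712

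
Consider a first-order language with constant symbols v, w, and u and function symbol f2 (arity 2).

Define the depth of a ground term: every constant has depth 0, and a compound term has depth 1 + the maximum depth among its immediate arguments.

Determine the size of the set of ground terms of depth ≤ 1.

12

If N_k denotes the number of depth-≤k ground terms, the 3 constants give N_0 = 3, and each function symbol of arity r contributes N_{k-1}^r new terms at level k: N_k = 3 + N_{k-1}^2.
N_0 = 3
N_1 = 3 + 3^2 = 12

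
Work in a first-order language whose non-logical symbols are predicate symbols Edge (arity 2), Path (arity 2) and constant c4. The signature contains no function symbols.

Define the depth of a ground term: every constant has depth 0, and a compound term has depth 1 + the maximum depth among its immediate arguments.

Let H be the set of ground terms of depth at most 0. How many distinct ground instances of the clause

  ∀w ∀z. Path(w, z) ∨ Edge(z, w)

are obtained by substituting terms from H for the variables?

Ground terms of depth ≤ 0:
  With no function symbols every ground term is a constant, so there is exactly 1 ground term at every depth bound.
  N_0 = 1
So there is exactly 1 ground term available for substitution.
The body mentions every one of the 2 quantified variables; since ground terms form a free algebra, no two substitutions collapse to the same formula.
Number of ground instances = 1^2 = 1.

1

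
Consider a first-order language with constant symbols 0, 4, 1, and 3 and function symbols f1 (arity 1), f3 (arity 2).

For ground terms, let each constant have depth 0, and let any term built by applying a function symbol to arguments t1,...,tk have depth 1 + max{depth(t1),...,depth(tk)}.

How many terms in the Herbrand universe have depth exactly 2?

580

Let N_k count ground terms of depth at most k. Each non-constant term of depth ≤ k is some function symbol applied to depth-≤(k−1) arguments, giving N_k = 4 + N_{k-1} + N_{k-1}^2.
N_0 = 4
N_1 = 4 + 4 + 4^2 = 24
N_2 = 4 + 24 + 24^2 = 604
Terms of depth exactly 2: N_2 − N_1 = 604 − 24 = 580.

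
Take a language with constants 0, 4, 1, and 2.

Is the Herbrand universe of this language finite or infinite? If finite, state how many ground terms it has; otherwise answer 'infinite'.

There are no function symbols, so every ground term is one of the 4 constants.
The Herbrand universe is {0, 4, 1, 2}, which is finite with 4 elements.

4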